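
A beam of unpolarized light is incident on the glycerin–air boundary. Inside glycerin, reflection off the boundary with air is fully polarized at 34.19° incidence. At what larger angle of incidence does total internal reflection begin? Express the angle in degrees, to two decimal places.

tan θ_B = n₂/n₁ = tan 34.19° = 0.6793.
Total internal reflection: sin θ_c = n₂/n₁ = 0.6793.
θ_c = arcsin(0.6793) = 42.79°.

θ_c ≈ 42.79°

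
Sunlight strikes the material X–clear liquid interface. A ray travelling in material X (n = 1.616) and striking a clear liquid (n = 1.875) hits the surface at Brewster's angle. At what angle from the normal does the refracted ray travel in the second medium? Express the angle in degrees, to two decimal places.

θ_t ≈ 40.76°

First find Brewster's angle: tan θ_B = 1.875/1.616 = 1.1603, giving θ_B = 49.24°.
At Brewster's angle the reflected and refracted rays are perpendicular, so θ_t = 90° − θ_B = 90° − 49.24° = 40.76°.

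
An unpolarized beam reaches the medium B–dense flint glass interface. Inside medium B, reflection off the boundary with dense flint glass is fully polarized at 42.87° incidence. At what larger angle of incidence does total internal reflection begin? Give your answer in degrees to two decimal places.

tan θ_B = n₂/n₁ = tan 42.87° = 0.9283.
Total internal reflection: sin θ_c = n₂/n₁ = 0.9283.
θ_c = arcsin(0.9283) = 68.17°.

θ_c ≈ 68.17°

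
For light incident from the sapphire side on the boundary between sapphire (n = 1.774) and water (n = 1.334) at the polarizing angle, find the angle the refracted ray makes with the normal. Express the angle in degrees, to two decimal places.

tan θ_B = n₂/n₁ = 1.334/1.774 = 0.7520, so θ_B = 36.94°.
At Brewster's angle the reflected and refracted rays are perpendicular, so θ_t = 90° − θ_B = 90° − 36.94° = 53.06°.

θ_t ≈ 53.06°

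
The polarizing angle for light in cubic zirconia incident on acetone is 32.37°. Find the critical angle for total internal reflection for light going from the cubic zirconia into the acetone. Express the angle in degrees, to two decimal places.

tan θ_B = n₂/n₁ = tan 32.37° = 0.6339.
Total internal reflection: sin θ_c = n₂/n₁ = 0.6339.
θ_c = arcsin(0.6339) = 39.34°.

θ_c ≈ 39.34°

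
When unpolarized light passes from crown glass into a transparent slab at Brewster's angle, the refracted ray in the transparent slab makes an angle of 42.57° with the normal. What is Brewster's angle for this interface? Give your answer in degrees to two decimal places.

Since the reflected and refracted rays are at right angles at the polarizing angle, θ_B + θ_t = 90°.
So θ_B = 90° − θ_t = 90° − 42.57° = 47.43°.

θ_B ≈ 47.43°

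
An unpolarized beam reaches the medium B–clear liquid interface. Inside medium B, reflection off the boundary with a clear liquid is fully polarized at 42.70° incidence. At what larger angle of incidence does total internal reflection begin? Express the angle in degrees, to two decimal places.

θ_c ≈ 67.33°

From Brewster, n₂/n₁ = tan θ_B = tan 42.70° = 0.9228.
Then sin θ_c = n₂/n₁ = 0.9228, so θ_c = arcsin 0.9228 = 67.33°.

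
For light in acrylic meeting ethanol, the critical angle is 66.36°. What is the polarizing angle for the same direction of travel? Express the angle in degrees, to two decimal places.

θ_B ≈ 42.49°

At the critical angle sin θ_c = n₂/n₁, giving n₂/n₁ = sin 66.36° = 0.9161.
Then tan θ_B = n₂/n₁ = 0.9161, so θ_B = arctan 0.9161 = 42.49°.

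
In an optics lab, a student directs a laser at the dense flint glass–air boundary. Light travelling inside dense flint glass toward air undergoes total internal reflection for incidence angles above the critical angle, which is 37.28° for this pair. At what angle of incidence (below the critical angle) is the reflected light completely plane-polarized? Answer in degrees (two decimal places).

n₂/n₁ = sin θ_c = sin 37.28° = 0.6057.
tan θ_B equals the same ratio, so θ_B = arctan(0.6057) = 31.20°.

θ_B ≈ 31.20°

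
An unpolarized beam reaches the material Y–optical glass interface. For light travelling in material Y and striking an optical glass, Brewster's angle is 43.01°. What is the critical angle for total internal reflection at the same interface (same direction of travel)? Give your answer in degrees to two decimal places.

θ_c ≈ 68.88°

From Brewster, n₂/n₁ = tan θ_B = tan 43.01° = 0.9328.
Then sin θ_c = n₂/n₁ = 0.9328, so θ_c = arcsin 0.9328 = 68.88°.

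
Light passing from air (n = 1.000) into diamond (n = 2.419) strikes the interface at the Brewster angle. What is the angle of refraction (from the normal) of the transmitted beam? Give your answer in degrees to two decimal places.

θ_t ≈ 22.46°

First find Brewster's angle: tan θ_B = 2.419/1.000 = 2.4190, giving θ_B = 67.54°.
The refracted ray is perpendicular to the reflected ray, so θ_t = 90° − θ_B = 22.46°.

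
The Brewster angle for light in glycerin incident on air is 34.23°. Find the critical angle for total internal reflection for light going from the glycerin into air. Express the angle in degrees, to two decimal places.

tan θ_B = n₂/n₁ = tan 34.23° = 0.6804.
Total internal reflection: sin θ_c = n₂/n₁ = 0.6804.
θ_c = arcsin(0.6804) = 42.87°.

θ_c ≈ 42.87°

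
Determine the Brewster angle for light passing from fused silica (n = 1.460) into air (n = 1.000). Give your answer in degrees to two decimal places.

θ_B ≈ 34.41°

Brewster's condition: tan θ_B = n₂/n₁ = 1.000/1.460 = 0.6849.
θ_B = arctan(0.6849) = 34.41°.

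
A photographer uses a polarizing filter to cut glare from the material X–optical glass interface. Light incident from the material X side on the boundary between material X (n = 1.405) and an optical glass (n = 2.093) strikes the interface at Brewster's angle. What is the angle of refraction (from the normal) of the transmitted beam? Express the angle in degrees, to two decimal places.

θ_t ≈ 33.87°

θ_B = arctan(n₂/n₁) = arctan(2.093/1.405) = 56.13°.
Since θ_B + θ_t = 90° at Brewster incidence, θ_t = 90° − 56.13° = 33.87°.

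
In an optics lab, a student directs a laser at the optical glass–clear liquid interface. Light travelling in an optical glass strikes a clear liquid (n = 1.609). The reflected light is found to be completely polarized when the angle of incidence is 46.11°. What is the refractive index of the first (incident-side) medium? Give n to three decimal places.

Brewster's law: tan θ_B = n₂/n₁ (light incident in an optical glass, refracted into a clear liquid).
n₁ = n₂ / tan θ_B = 1.609 / tan 46.11° = 1.548.

n ≈ 1.548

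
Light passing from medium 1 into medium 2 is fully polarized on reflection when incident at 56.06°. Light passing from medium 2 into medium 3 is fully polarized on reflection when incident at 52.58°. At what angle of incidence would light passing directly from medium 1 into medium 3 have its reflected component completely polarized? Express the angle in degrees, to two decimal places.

θ_B ≈ 62.76°

Each Brewster angle gives a ratio: n₂/n₁ = tan 56.06° = 1.4859, n₃/n₂ = tan 52.58° = 1.3070.
Multiplying, n₃/n₁ = 1.4859 × 1.3070 = 1.9421, and θ_B(1→3) = arctan 1.9421 = 62.76°.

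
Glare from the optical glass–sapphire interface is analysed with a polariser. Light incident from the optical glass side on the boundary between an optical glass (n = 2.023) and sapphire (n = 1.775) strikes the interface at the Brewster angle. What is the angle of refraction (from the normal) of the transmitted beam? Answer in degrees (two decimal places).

θ_B = arctan(n₂/n₁) = arctan(1.775/2.023) = 41.26°.
At Brewster's angle the reflected and refracted rays are perpendicular, so θ_t = 90° − θ_B = 90° − 41.26° = 48.74°.

θ_t ≈ 48.74°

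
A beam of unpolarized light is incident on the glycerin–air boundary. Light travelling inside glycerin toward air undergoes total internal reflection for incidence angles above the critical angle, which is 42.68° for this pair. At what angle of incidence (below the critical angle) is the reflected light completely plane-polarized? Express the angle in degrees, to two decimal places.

sin θ_c = n₂/n₁, so n₂/n₁ = sin 42.68° = 0.6779.
Brewster: tan θ_B = n₂/n₁ = 0.6779.
θ_B = arctan(0.6779) = 34.13°.

θ_B ≈ 34.13°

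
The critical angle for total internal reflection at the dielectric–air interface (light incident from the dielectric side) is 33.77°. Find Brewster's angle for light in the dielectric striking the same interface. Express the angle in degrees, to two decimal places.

n₂/n₁ = sin θ_c = sin 33.77° = 0.5559.
tan θ_B equals the same ratio, so θ_B = arctan(0.5559) = 29.07°.

θ_B ≈ 29.07°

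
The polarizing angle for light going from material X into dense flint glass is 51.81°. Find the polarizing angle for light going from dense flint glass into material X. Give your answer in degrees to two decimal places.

tan θ_B' = n₁/n₂ = 1/tan θ_B, so θ_B' = 90° − θ_B.
θ_B' = 90° − 51.81° = 38.19°.

θ_B' ≈ 38.19°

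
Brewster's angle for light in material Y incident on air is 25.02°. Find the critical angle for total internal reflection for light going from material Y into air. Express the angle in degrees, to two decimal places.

From Brewster, n₂/n₁ = tan θ_B = tan 25.02° = 0.4667.
Then sin θ_c = n₂/n₁ = 0.4667, so θ_c = arcsin 0.4667 = 27.82°.

θ_c ≈ 27.82°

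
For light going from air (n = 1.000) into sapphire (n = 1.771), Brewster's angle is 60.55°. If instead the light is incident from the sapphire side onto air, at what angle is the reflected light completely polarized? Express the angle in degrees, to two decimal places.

θ_B' ≈ 29.45°

Reversing the direction swaps n₁ and n₂, so tan θ_B' = 1/tan θ_B and θ_B' = 90° − θ_B.
Hence θ_B' = 90° − 60.55° = 29.45°.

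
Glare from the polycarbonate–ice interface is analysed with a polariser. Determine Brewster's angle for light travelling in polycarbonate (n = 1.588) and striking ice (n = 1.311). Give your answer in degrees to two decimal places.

θ_B ≈ 39.54°

Here n₂/n₁ = 1.311/1.588 = 0.8256, and Brewster's law gives tan θ_B = n₂/n₁. Taking the arctangent, θ_B = 39.54°.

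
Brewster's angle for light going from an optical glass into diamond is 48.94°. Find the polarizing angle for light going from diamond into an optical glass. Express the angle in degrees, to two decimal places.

tan θ_B' = n₁/n₂ = 1/tan θ_B, so θ_B' = 90° − θ_B.
θ_B' = 90° − 48.94° = 41.06°.

θ_B' ≈ 41.06°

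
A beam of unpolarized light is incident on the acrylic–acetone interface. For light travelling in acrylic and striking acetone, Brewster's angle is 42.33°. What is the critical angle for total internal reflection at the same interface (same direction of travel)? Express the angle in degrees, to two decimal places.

From Brewster, n₂/n₁ = tan θ_B = tan 42.33° = 0.9109.
Then sin θ_c = n₂/n₁ = 0.9109, so θ_c = arcsin 0.9109 = 65.63°.

θ_c ≈ 65.63°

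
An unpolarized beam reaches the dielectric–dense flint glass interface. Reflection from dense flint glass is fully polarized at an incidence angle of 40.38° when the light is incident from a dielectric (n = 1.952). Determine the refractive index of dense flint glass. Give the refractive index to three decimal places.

n ≈ 1.660

Brewster's law: tan θ_B = n₂/n₁ (light incident in a dielectric, refracted into dense flint glass).
n₂ = n₁ tan θ_B = 1.952 × tan 40.38° = 1.660.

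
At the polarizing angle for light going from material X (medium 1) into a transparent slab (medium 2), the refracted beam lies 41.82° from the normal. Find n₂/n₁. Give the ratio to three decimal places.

n₂/n₁ ≈ 1.118

θ_B + θ_t = 90°, so θ_B = 90° − 41.82° = 48.18°.
tan θ_B = n₂/n₁, so n₂/n₁ = tan 48.18° = 1.118.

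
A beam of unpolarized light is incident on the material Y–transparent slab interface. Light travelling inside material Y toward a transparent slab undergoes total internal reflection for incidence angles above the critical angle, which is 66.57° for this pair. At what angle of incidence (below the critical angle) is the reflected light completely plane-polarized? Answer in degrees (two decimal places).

At the critical angle sin θ_c = n₂/n₁, giving n₂/n₁ = sin 66.57° = 0.9175.
Then tan θ_B = n₂/n₁ = 0.9175, so θ_B = arctan 0.9175 = 42.54°.

θ_B ≈ 42.54°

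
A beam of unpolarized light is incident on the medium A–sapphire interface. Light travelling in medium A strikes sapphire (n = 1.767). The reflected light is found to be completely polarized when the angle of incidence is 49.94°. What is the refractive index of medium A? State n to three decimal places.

n ≈ 1.486

At Brewster's angle, tan θ_B = n₂/n₁ with n₁ on the incident side (medium A) and n₂ on the transmitted side (sapphire).
n₁ = n₂ / tan θ_B = 1.767 / tan 49.94° = 1.486.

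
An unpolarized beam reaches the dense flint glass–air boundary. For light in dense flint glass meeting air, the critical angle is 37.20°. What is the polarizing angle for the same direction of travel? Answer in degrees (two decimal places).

θ_B ≈ 31.16°

sin θ_c = n₂/n₁, so n₂/n₁ = sin 37.20° = 0.6046.
Brewster: tan θ_B = n₂/n₁ = 0.6046.
θ_B = arctan(0.6046) = 31.16°.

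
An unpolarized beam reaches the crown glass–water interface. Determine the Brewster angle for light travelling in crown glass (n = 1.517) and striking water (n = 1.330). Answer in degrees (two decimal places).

θ_B ≈ 41.24°

tan θ_B = n₂/n₁ = 1.330/1.517 = 0.8767. Taking the arctangent, θ_B = 41.24°.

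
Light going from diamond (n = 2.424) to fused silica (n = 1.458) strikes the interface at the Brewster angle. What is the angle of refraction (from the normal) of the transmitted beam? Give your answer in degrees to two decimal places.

θ_B = arctan(n₂/n₁) = arctan(1.458/2.424) = 31.03°.
The refracted ray is perpendicular to the reflected ray, so θ_t = 90° − θ_B = 58.97°.

θ_t ≈ 58.97°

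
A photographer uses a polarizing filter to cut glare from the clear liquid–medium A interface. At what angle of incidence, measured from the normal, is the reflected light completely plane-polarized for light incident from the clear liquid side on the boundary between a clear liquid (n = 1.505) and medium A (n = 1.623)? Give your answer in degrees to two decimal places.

The reflected p-component vanishes when tan θ_B = n₂/n₁.
tan θ_B = n₂/n₁ = 1.623/1.505 = 1.0784.
θ_B = arctan(1.0784) = 47.16°.

θ_B ≈ 47.16°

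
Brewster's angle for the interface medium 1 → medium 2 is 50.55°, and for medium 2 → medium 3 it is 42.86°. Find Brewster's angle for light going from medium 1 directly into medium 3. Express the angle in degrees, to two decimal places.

θ_B ≈ 48.43°

Each Brewster angle gives a ratio: n₂/n₁ = tan 50.55° = 1.2153, n₃/n₂ = tan 42.86° = 0.9280.
So n₃/n₁ = (n₂/n₁)(n₃/n₂) = 1.2153 × 0.9280 = 1.1277.
θ_B(1→3) = arctan(1.1277) = 48.43°.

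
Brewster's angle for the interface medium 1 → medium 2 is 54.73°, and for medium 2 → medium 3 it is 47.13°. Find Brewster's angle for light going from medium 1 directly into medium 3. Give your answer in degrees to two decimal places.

n₂/n₁ = tan 54.73° = 1.4139 and n₃/n₂ = tan 47.13° = 1.0773.
Multiplying, n₃/n₁ = 1.4139 × 1.0773 = 1.5232, and θ_B(1→3) = arctan 1.5232 = 56.71°.

θ_B ≈ 56.71°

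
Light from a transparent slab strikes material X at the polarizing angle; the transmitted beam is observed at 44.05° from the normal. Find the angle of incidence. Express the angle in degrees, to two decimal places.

θ_B ≈ 45.95°

Brewster's condition makes the reflected and refracted beams perpendicular: θ_B + θ_t = 90°.
θ_B = 90° − 44.05° = 45.95°.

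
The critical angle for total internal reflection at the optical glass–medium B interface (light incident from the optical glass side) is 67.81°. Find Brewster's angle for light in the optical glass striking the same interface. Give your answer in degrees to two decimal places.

θ_B ≈ 42.80°

At the critical angle sin θ_c = n₂/n₁, giving n₂/n₁ = sin 67.81° = 0.9259.
Then tan θ_B = n₂/n₁ = 0.9259, so θ_B = arctan 0.9259 = 42.80°.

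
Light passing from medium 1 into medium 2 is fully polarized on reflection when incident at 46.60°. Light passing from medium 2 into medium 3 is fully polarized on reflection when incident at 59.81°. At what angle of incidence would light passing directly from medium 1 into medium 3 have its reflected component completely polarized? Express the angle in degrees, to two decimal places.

θ_B ≈ 61.18°

tan θ_B(1→2) = n₂/n₁ = tan 46.60° = 1.0575.
tan θ_B(2→3) = n₃/n₂ = tan 59.81° = 1.7189.
So n₃/n₁ = (n₂/n₁)(n₃/n₂) = 1.0575 × 1.7189 = 1.8176.
θ_B(1→3) = arctan(1.8176) = 61.18°.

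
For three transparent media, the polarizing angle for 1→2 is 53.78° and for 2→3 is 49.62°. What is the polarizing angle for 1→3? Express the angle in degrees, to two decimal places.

n₂/n₁ = tan 53.78° = 1.3653 and n₃/n₂ = tan 49.62° = 1.1758.
Multiplying, n₃/n₁ = 1.3653 × 1.1758 = 1.6054, and θ_B(1→3) = arctan 1.6054 = 58.08°.

θ_B ≈ 58.08°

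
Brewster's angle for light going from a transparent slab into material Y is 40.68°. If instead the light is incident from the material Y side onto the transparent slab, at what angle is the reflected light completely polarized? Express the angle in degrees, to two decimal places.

θ_B' ≈ 49.32°

tan θ_B' = n₁/n₂ = 1/tan θ_B, so θ_B' = 90° − θ_B.
θ_B' = 90° − 40.68° = 49.32°.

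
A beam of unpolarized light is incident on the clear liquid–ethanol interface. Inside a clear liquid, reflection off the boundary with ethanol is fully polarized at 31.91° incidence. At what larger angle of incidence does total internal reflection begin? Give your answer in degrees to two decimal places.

θ_c ≈ 38.51°

From Brewster, n₂/n₁ = tan θ_B = tan 31.91° = 0.6227.
Then sin θ_c = n₂/n₁ = 0.6227, so θ_c = arcsin 0.6227 = 38.51°.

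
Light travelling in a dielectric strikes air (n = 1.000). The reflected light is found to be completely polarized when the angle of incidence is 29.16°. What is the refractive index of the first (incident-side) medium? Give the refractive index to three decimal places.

At the polarizing angle, tan θ_B = n₂/n₁ with n₁ on the incident side (a dielectric) and n₂ on the transmitted side (air).
n₁ = n₂ / tan θ_B = 1.000 / tan 29.16° = 1.792.

n ≈ 1.792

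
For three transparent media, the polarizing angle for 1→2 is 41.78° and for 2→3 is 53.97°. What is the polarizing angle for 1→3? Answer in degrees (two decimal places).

θ_B ≈ 50.85°

n₂/n₁ = tan 41.78° = 0.8935 and n₃/n₂ = tan 53.97° = 1.3749.
So n₃/n₁ = (n₂/n₁)(n₃/n₂) = 0.8935 × 1.3749 = 1.2284.
θ_B(1→3) = arctan(1.2284) = 50.85°.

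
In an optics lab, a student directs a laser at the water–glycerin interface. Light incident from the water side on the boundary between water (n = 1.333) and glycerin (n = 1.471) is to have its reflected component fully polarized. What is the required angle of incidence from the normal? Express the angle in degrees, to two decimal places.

θ_B ≈ 47.82°

At Brewster's angle the reflected and refracted rays are perpendicular, which with Snell's law gives tan θ_B = n₂/n₁.
Here n₂/n₁ = 1.471/1.333 = 1.1035, and Brewster's law gives tan θ_B = n₂/n₁.
θ_B = arctan(1.1035) = 47.82°.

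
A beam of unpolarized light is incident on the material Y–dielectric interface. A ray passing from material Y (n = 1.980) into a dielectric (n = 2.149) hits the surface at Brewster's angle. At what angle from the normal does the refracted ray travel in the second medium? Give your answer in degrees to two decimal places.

θ_t ≈ 42.66°

tan θ_B = n₂/n₁ = 2.149/1.980 = 1.0854, so θ_B = 47.34°.
Since θ_B + θ_t = 90° at Brewster incidence, θ_t = 90° − 47.34° = 42.66°.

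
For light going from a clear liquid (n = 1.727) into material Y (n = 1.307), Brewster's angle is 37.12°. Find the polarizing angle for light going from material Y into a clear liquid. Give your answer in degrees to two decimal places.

Reversing the direction swaps n₁ and n₂, so tan θ_B' = 1/tan θ_B and θ_B' = 90° − θ_B.
Hence θ_B' = 90° − 37.12° = 52.88°.

θ_B' ≈ 52.88°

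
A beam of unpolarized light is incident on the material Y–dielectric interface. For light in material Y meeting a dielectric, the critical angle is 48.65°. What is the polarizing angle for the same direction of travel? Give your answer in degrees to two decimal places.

sin θ_c = n₂/n₁, so n₂/n₁ = sin 48.65° = 0.7507.
Brewster: tan θ_B = n₂/n₁ = 0.7507.
θ_B = arctan(0.7507) = 36.90°.

θ_B ≈ 36.90°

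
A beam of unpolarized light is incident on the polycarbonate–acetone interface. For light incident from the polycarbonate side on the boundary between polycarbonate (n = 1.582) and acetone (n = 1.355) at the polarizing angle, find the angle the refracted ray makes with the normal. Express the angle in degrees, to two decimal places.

θ_B = arctan(n₂/n₁) = arctan(1.355/1.582) = 40.58°.
Since θ_B + θ_t = 90° at Brewster incidence, θ_t = 90° − 40.58° = 49.42°.

θ_t ≈ 49.42°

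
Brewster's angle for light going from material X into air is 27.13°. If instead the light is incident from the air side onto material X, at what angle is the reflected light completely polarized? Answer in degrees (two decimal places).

θ_B' ≈ 62.87°

The two Brewster angles are complementary: θ_B' = 90° − θ_B = 90° − 27.13° = 62.87°.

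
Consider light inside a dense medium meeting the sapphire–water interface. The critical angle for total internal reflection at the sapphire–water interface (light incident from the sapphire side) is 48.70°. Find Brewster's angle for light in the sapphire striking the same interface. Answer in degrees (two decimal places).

θ_B ≈ 36.92°

At the critical angle sin θ_c = n₂/n₁, giving n₂/n₁ = sin 48.70° = 0.7513.
Then tan θ_B = n₂/n₁ = 0.7513, so θ_B = arctan 0.7513 = 36.92°.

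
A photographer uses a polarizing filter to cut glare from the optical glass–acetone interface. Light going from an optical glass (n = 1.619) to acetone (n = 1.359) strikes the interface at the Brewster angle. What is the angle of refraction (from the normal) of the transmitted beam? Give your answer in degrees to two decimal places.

θ_t ≈ 49.99°

tan θ_B = n₂/n₁ = 1.359/1.619 = 0.8394, so θ_B = 40.01°.
Since θ_B + θ_t = 90° at Brewster incidence, θ_t = 90° − 40.01° = 49.99°.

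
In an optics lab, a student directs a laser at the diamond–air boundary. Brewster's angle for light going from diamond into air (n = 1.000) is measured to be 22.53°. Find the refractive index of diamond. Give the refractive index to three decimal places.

n ≈ 2.411

Full polarization of the reflected beam means tan θ_B = n₂/n₁, where n₁ is the incident medium (diamond).
n₁ = n₂ / tan θ_B = 1.000 / tan 22.53° = 2.411.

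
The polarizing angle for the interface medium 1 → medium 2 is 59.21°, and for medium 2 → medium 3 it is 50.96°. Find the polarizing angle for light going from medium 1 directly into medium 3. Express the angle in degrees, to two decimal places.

θ_B ≈ 64.21°

n₂/n₁ = tan 59.21° = 1.6782 and n₃/n₂ = tan 50.96° = 1.2331.
Multiplying, n₃/n₁ = 1.6782 × 1.2331 = 2.0694, and θ_B(1→3) = arctan 2.0694 = 64.21°.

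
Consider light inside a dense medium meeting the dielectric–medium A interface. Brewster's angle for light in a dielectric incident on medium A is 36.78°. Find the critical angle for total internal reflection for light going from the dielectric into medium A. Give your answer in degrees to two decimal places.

θ_c ≈ 48.38°

n₂/n₁ = tan 36.78° = 0.7476; the critical angle satisfies sin θ_c = n₂/n₁.
θ_c = arcsin(0.7476) = 48.38°.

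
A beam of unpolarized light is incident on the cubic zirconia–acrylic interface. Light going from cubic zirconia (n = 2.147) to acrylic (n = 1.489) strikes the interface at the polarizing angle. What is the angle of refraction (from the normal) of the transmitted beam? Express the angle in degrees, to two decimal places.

θ_t ≈ 55.26°

First find Brewster's angle: tan θ_B = 1.489/2.147 = 0.6935, giving θ_B = 34.74°.
The refracted ray is perpendicular to the reflected ray, so θ_t = 90° − θ_B = 55.26°.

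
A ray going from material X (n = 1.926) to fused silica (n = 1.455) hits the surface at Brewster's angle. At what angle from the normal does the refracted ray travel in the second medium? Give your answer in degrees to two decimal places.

θ_t ≈ 52.93°

tan θ_B = n₂/n₁ = 1.455/1.926 = 0.7555, so θ_B = 37.07°.
At Brewster's angle the reflected and refracted rays are perpendicular, so θ_t = 90° − θ_B = 90° − 37.07° = 52.93°.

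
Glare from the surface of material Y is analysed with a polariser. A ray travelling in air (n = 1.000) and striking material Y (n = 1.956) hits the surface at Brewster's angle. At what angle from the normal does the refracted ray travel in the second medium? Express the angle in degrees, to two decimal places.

θ_t ≈ 27.08°

θ_B = arctan(n₂/n₁) = arctan(1.956/1.000) = 62.92°.
Since θ_B + θ_t = 90° at Brewster incidence, θ_t = 90° − 62.92° = 27.08°.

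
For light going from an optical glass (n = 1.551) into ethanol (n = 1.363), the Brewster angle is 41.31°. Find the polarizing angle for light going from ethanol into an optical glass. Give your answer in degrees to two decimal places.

tan θ_B' = n₁/n₂ = 1/tan θ_B, so θ_B' = 90° − θ_B.
θ_B' = 90° − 41.31° = 48.69°.

θ_B' ≈ 48.69°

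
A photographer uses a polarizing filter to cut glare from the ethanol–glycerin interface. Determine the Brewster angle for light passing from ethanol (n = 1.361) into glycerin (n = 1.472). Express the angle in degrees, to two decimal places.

Here n₂/n₁ = 1.472/1.361 = 1.0816, and Brewster's law gives tan θ_B = n₂/n₁.
So θ_B = arctan 1.0816 = 47.24°.

θ_B ≈ 47.24°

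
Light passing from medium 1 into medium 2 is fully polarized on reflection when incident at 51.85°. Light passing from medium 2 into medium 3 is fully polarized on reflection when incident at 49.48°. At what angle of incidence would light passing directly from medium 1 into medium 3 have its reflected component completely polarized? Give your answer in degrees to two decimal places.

θ_B ≈ 56.12°

n₂/n₁ = tan 51.85° = 1.2731 and n₃/n₂ = tan 49.48° = 1.1700.
Multiplying, n₃/n₁ = 1.2731 × 1.1700 = 1.4895, and θ_B(1→3) = arctan 1.4895 = 56.12°.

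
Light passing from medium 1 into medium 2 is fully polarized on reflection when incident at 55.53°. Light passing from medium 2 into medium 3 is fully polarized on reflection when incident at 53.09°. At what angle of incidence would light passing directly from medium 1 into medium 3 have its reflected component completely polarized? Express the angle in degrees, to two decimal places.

tan θ_B(1→2) = n₂/n₁ = tan 55.53° = 1.4566.
tan θ_B(2→3) = n₃/n₂ = tan 53.09° = 1.3314.
Multiplying, n₃/n₁ = 1.4566 × 1.3314 = 1.9394, and θ_B(1→3) = arctan 1.9394 = 62.72°.

θ_B ≈ 62.72°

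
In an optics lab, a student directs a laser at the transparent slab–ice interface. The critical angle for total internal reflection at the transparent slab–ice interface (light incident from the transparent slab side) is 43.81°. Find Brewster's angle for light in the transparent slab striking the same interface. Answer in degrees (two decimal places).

θ_B ≈ 34.69°

sin θ_c = n₂/n₁, so n₂/n₁ = sin 43.81° = 0.6923.
Brewster: tan θ_B = n₂/n₁ = 0.6923.
θ_B = arctan(0.6923) = 34.69°.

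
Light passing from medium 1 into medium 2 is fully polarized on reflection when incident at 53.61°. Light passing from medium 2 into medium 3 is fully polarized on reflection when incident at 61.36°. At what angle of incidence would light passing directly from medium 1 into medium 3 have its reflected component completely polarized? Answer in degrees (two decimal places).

θ_B ≈ 68.08°

tan θ_B(1→2) = n₂/n₁ = tan 53.61° = 1.3569.
tan θ_B(2→3) = n₃/n₂ = tan 61.36° = 1.8311.
n₃/n₁ = 2.4845. Then tan θ_B(1→3) = n₃/n₁, so θ_B(1→3) = arctan(2.4845) = 68.08°.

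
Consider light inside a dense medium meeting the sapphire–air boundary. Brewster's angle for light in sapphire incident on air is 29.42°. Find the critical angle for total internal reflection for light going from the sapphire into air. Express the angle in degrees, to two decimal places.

θ_c ≈ 34.33°

From Brewster, n₂/n₁ = tan θ_B = tan 29.42° = 0.5639.
Then sin θ_c = n₂/n₁ = 0.5639, so θ_c = arcsin 0.5639 = 34.33°.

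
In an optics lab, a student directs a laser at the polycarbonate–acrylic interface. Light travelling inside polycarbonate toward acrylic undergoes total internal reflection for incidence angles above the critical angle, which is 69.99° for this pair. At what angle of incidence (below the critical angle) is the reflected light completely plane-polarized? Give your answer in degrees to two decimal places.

n₂/n₁ = sin θ_c = sin 69.99° = 0.9396.
tan θ_B equals the same ratio, so θ_B = arctan(0.9396) = 43.22°.

θ_B ≈ 43.22°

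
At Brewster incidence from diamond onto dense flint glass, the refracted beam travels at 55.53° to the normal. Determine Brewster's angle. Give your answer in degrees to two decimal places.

Brewster's condition makes the reflected and refracted beams perpendicular: θ_B + θ_t = 90°.
So θ_B = 90° − θ_t = 90° − 55.53° = 34.47°.

θ_B ≈ 34.47°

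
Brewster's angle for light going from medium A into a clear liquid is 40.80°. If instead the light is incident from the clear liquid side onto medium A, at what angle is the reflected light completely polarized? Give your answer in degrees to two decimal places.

Reversing the direction swaps n₁ and n₂, so tan θ_B' = 1/tan θ_B and θ_B' = 90° − θ_B.
Hence θ_B' = 90° − 40.80° = 49.20°.

θ_B' ≈ 49.20°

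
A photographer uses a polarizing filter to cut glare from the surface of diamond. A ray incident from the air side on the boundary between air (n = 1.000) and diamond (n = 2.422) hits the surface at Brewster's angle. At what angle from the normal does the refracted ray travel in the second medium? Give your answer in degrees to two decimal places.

θ_t ≈ 22.43°

First find Brewster's angle: tan θ_B = 2.422/1.000 = 2.4220, giving θ_B = 67.57°.
The refracted ray is perpendicular to the reflected ray, so θ_t = 90° − θ_B = 22.43°.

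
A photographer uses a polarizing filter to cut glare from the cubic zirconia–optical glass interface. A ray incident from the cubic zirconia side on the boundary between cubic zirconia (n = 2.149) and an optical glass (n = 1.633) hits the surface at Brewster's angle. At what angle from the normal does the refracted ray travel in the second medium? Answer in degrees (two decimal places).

θ_t ≈ 52.77°

tan θ_B = n₂/n₁ = 1.633/2.149 = 0.7599, so θ_B = 37.23°.
At Brewster's angle the reflected and refracted rays are perpendicular, so θ_t = 90° − θ_B = 90° − 37.23° = 52.77°.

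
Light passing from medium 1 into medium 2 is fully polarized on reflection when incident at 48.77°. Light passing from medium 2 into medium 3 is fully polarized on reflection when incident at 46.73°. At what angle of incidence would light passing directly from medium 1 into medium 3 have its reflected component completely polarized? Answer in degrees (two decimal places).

n₂/n₁ = tan 48.77° = 1.1411 and n₃/n₂ = tan 46.73° = 1.0623.
So n₃/n₁ = (n₂/n₁)(n₃/n₂) = 1.1411 × 1.0623 = 1.2122.
θ_B(1→3) = arctan(1.2122) = 50.48°.

θ_B ≈ 50.48°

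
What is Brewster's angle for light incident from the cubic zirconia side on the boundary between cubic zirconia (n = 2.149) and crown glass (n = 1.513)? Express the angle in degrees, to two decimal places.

The reflected p-component vanishes when tan θ_B = n₂/n₁.
Here n₂/n₁ = 1.513/2.149 = 0.7040, and Brewster's law gives tan θ_B = n₂/n₁. Taking the arctangent, θ_B = 35.15°.

θ_B ≈ 35.15°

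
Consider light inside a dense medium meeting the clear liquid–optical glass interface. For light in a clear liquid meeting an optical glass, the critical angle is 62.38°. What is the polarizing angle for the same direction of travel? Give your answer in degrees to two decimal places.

θ_B ≈ 41.54°

sin θ_c = n₂/n₁, so n₂/n₁ = sin 62.38° = 0.8860.
Brewster: tan θ_B = n₂/n₁ = 0.8860.
θ_B = arctan(0.8860) = 41.54°.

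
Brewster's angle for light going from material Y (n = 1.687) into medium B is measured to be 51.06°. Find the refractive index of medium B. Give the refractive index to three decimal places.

n ≈ 2.088

Full polarization of the reflected beam means tan θ_B = n₂/n₁, where n₁ is the incident medium (material Y).
n₂ = n₁ tan θ_B = 1.687 × tan 51.06° = 2.088.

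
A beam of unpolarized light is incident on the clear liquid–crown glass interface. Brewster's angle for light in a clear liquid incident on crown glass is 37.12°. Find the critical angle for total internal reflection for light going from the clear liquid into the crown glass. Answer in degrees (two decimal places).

tan θ_B = n₂/n₁ = tan 37.12° = 0.7568.
Total internal reflection: sin θ_c = n₂/n₁ = 0.7568.
θ_c = arcsin(0.7568) = 49.19°.

θ_c ≈ 49.19°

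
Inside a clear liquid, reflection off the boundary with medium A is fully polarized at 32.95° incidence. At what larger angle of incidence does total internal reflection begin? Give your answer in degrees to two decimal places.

θ_c ≈ 40.40°

tan θ_B = n₂/n₁ = tan 32.95° = 0.6482.
Total internal reflection: sin θ_c = n₂/n₁ = 0.6482.
θ_c = arcsin(0.6482) = 40.40°.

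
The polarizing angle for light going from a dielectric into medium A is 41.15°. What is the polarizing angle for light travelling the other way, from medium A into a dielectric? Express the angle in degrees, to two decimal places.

Reversing the direction swaps n₁ and n₂, so tan θ_B' = 1/tan θ_B and θ_B' = 90° − θ_B.
Hence θ_B' = 90° − 41.15° = 48.85°.

θ_B' ≈ 48.85°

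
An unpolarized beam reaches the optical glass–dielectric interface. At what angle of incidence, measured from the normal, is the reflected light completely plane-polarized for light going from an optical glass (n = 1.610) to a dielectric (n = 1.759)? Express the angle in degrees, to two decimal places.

The reflected p-component vanishes when tan θ_B = n₂/n₁.
tan θ_B = n₂/n₁ = 1.759/1.610 = 1.0925.
θ_B = arctan(1.0925) = 47.53°.

θ_B ≈ 47.53°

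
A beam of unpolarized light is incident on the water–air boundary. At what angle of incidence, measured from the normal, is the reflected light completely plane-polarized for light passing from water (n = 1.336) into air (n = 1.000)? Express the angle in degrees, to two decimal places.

θ_B ≈ 36.81°

tan θ_B = n₂/n₁ = 1.000/1.336 = 0.7485.
θ_B = arctan(0.7485) = 36.81°.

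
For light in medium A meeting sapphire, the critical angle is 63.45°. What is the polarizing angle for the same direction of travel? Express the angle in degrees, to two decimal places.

sin θ_c = n₂/n₁, so n₂/n₁ = sin 63.45° = 0.8945.
Brewster: tan θ_B = n₂/n₁ = 0.8945.
θ_B = arctan(0.8945) = 41.81°.

θ_B ≈ 41.81°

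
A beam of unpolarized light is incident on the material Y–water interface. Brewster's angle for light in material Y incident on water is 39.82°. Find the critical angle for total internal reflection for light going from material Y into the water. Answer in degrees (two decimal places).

θ_c ≈ 56.49°

From Brewster, n₂/n₁ = tan θ_B = tan 39.82° = 0.8338.
Then sin θ_c = n₂/n₁ = 0.8338, so θ_c = arcsin 0.8338 = 56.49°.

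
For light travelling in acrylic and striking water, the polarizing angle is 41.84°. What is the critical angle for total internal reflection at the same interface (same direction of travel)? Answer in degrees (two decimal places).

tan θ_B = n₂/n₁ = tan 41.84° = 0.8954.
Total internal reflection: sin θ_c = n₂/n₁ = 0.8954.
θ_c = arcsin(0.8954) = 63.55°.

θ_c ≈ 63.55°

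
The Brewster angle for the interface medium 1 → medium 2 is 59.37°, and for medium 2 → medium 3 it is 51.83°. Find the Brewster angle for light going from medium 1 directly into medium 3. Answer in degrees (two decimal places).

θ_B ≈ 65.04°

Each Brewster angle gives a ratio: n₂/n₁ = tan 59.37° = 1.6889, n₃/n₂ = tan 51.83° = 1.2721.
Multiplying, n₃/n₁ = 1.6889 × 1.2721 = 2.1485, and θ_B(1→3) = arctan 2.1485 = 65.04°.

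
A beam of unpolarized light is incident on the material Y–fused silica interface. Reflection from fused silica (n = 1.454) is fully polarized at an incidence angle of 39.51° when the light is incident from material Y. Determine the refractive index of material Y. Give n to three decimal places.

At Brewster's angle, tan θ_B = n₂/n₁ with n₁ on the incident side (material Y) and n₂ on the transmitted side (fused silica).
n₁ = n₂ / tan θ_B = 1.454 / tan 39.51° = 1.763.

n ≈ 1.763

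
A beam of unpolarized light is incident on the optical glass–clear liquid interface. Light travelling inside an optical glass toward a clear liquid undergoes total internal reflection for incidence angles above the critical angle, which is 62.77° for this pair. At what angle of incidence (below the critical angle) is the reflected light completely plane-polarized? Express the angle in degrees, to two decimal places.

At the critical angle sin θ_c = n₂/n₁, giving n₂/n₁ = sin 62.77° = 0.8892.
Then tan θ_B = n₂/n₁ = 0.8892, so θ_B = arctan 0.8892 = 41.64°.

θ_B ≈ 41.64°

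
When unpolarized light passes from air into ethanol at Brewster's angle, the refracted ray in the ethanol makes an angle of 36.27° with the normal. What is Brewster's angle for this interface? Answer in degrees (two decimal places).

θ_B ≈ 53.73°

Brewster's condition makes the reflected and refracted beams perpendicular: θ_B + θ_t = 90°.
θ_B = 90° − 36.27° = 53.73°.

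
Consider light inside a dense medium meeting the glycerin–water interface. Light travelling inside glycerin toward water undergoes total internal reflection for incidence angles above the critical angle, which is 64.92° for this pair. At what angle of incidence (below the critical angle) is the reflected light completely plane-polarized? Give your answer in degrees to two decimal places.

θ_B ≈ 42.17°

sin θ_c = n₂/n₁, so n₂/n₁ = sin 64.92° = 0.9057.
Brewster: tan θ_B = n₂/n₁ = 0.9057.
θ_B = arctan(0.9057) = 42.17°.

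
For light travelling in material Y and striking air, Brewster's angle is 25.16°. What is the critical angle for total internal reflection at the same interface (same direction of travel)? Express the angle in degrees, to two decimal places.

tan θ_B = n₂/n₁ = tan 25.16° = 0.4697.
Total internal reflection: sin θ_c = n₂/n₁ = 0.4697.
θ_c = arcsin(0.4697) = 28.02°.

θ_c ≈ 28.02°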